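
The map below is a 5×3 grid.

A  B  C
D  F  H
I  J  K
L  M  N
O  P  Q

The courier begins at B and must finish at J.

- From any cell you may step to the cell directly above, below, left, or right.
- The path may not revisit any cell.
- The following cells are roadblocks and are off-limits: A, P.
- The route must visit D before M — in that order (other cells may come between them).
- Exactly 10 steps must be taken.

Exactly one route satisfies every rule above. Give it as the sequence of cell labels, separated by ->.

B -> C -> H -> F -> D -> I -> L -> M -> N -> K -> J

The waypoints must appear in the order D, M, with no cell reused.
Route from B: right to C, down to H, 2× left (reaching D), 2× down (reaching L), 2× right (reaching N), up to K, left to J — 10 moves in all.
Check: order respected (D at step 4, M at step 7); 10 moves as required.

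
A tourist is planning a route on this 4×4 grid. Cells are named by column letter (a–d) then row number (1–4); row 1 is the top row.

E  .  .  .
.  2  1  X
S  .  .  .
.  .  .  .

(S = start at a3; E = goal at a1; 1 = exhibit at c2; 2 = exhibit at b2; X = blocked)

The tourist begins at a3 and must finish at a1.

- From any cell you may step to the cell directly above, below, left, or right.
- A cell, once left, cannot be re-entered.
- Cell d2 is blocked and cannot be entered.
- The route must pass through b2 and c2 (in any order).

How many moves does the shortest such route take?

Any route passes through b2 and c2 in some order between a3 and a1. Summing Manhattan distances along each leg and taking the cheapest ordering (a3 → c2 → b2 → a1) gives a lower bound of 3 + 1 + 2 = 6 moves.
A route of 6 moves achieves this: a3 → a2 → b2 → c2 → c1 → b1 → a1.
Since 6 matches the lower bound, it is optimal.

6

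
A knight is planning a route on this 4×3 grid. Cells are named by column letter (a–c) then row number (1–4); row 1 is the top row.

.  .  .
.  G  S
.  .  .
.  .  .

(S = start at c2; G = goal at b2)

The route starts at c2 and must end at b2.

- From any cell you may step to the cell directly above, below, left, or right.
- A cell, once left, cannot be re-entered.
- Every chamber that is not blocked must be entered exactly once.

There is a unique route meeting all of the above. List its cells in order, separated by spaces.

c2 c1 b1 a1 a2 a3 a4 b4 c4 c3 b3 b2

Need to visit all 12 open cells exactly once, starting at c2 and ending at b2.
Route from c2: up 1 to c1, left 2 to a1, down 3 to a4, right 2 to c4, up 1 to c3, left 1 to b3, up 1 to b2 — 11 moves in all.
Check: all 12 open cells covered.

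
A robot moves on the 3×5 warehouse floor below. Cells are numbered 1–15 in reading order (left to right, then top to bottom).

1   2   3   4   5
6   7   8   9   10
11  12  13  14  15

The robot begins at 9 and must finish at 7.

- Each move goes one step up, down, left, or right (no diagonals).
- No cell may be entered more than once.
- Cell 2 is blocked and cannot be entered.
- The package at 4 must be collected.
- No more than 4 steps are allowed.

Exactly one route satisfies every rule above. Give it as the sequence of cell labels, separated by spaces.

The 4-move cap with required stops at 4 leaves no slack for detours.
Route from 9: up 1 to 4, left 1 to 3, down 1 to 8, left 1 to 7 — 4 moves in all.
Check: all required cells visited; 4 ≤ 4 moves.

9 4 3 8 7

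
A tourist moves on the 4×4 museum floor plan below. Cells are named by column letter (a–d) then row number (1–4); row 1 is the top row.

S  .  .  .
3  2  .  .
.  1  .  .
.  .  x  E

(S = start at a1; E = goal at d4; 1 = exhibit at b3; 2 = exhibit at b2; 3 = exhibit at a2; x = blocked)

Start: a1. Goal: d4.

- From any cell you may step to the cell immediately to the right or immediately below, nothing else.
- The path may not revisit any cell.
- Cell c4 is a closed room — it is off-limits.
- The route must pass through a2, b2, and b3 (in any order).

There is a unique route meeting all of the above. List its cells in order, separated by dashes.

a1 - a2 - b2 - b3 - c3 - d3 - d4

Moves only go right or down, so the column and row indices never decrease.
Route from a1: down 1 to a2, right 1 to b2, down 1 to b3, right 2 to d3, down 1 to d4 — 6 moves in all.
Check: all required cells visited.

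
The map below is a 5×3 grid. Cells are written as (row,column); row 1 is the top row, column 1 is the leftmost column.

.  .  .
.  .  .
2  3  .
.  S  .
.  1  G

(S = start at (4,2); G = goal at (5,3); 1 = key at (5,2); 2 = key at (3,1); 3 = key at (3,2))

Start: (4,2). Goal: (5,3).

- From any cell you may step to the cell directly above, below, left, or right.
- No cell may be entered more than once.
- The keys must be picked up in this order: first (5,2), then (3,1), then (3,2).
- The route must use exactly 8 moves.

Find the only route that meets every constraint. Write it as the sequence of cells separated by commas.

(4,2), (5,2), (5,1), (4,1), (3,1), (3,2), (3,3), (4,3), (5,3)

The waypoints must appear in the order (5,2), (3,1), (3,2), with no cell reused.
Route from (4,2): down 1 to (5,2), left 1 to (5,1), up 2 to (3,1), right 2 to (3,3), down 2 to (5,3) — 8 moves in all.
Check: order respected (1 at step 1, 2 at step 4, 3 at step 5); 8 moves as required.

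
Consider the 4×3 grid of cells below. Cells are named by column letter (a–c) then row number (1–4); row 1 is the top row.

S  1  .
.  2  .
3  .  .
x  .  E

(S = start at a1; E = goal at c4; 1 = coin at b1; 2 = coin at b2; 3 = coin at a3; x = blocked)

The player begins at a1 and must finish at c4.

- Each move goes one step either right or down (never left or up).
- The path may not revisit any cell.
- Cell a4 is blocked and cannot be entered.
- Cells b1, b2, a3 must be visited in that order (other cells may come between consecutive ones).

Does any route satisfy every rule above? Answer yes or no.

a3 lies to the left of b2, so going from b2 to a3 would need a leftward move — but moves only go right/down, so b2 cannot be visited before a3.

no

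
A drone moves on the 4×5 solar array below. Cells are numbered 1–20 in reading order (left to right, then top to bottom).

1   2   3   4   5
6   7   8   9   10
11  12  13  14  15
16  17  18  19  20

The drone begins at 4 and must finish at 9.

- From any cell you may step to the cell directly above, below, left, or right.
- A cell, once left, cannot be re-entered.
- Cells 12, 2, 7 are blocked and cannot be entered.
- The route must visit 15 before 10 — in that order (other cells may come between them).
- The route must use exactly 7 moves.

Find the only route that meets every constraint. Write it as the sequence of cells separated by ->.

4 -> 3 -> 8 -> 13 -> 14 -> 15 -> 10 -> 9

The waypoints must appear in the order 15, 10, with no cell reused.
Route from 4: left to 3, 2× down (reaching 13), 2× right (reaching 15), up to 10, left to 9 — 7 moves in all.
Check: order respected (15 at step 5, 10 at step 6); 7 moves as required.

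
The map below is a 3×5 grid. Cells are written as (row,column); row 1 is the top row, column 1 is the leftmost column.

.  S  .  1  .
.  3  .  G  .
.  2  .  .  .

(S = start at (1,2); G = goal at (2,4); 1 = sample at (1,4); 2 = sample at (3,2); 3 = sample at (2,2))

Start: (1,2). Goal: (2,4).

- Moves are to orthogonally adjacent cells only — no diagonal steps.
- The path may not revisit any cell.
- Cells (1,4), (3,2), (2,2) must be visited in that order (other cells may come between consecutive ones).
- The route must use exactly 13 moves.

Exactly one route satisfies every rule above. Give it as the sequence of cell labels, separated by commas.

(1,2), (1,3), (1,4), (1,5), (2,5), (3,5), (3,4), (3,3), (3,2), (3,1), (2,1), (2,2), (2,3), (2,4)

The waypoints must appear in the order (1,4), (3,2), (2,2), with no cell reused.
Route from (1,2): 3× right (reaching (1,5)), 2× down (reaching (3,5)), 4× left (reaching (3,1)), up to (2,1), 3× right (reaching (2,4)) — 13 moves in all.
Check: order respected (1 at step 2, 2 at step 8, 3 at step 11); 13 moves as required.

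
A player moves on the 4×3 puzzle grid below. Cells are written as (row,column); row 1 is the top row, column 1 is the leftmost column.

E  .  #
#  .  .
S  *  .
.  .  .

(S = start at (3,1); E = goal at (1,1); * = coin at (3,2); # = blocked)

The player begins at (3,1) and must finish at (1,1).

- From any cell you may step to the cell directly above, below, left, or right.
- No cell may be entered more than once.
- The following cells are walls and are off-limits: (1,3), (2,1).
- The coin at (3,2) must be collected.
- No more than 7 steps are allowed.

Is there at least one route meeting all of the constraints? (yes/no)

yes

One route that works: (3,1) → (3,2) → (2,2) → (1,2) → (1,1).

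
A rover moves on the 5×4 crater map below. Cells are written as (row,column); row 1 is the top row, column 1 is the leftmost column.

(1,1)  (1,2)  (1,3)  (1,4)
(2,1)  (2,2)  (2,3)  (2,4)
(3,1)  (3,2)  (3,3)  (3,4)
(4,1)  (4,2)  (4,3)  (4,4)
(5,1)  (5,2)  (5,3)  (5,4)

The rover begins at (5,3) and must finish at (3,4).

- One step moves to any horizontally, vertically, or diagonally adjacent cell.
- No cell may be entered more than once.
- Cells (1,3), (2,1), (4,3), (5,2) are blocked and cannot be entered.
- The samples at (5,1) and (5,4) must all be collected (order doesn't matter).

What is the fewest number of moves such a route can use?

Any route passes through (5,1) and (5,4) in some order between (5,3) and (3,4). Summing Chebyshev distances along each leg and taking the cheapest ordering ((5,3) → (5,4) → (5,1) → (3,4)) gives a lower bound of 1 + 3 + 3 = 7 moves.
The shortest route satisfying every rule uses 9 moves: (5,3) → (5,4) → (4,4) → (3,3) → (4,2) → (5,1) → (4,1) → (3,2) → (2,3) → (3,4).
The bound of 7 isn't tight here; checking systematically, no route of length 7 through 8 satisfies every constraint, so 9 is the minimum.

9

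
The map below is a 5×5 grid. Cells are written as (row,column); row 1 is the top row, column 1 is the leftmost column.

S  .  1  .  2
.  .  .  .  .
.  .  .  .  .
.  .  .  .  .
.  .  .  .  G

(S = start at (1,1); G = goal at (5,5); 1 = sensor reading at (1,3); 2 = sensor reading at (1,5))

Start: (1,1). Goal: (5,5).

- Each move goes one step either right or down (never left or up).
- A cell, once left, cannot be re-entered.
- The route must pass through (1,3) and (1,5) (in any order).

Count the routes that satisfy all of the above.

1

A right/down-only route from (1,1) to (5,5) makes exactly 4 down-moves and 4 right-moves in some order.
With no other constraints that would be C(8,4) = 70 routes.
A monotone route can only reach the required cells in the order (1,3), (1,5), so split there and multiply the segment counts: (1,1)→(1,3): 1; (1,3)→(1,5): 1; (1,5)→(5,5): 1; product = 1.
That gives 1 route.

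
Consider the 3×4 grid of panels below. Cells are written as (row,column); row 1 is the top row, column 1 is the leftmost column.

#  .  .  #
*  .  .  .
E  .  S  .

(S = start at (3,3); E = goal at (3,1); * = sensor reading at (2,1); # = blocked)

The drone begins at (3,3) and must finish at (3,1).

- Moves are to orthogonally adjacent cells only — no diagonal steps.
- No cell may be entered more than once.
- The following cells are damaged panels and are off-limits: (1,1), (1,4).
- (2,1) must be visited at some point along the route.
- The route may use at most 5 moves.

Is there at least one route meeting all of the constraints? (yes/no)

One route that works: (3,3) → (2,3) → (2,2) → (2,1) → (3,1).

yes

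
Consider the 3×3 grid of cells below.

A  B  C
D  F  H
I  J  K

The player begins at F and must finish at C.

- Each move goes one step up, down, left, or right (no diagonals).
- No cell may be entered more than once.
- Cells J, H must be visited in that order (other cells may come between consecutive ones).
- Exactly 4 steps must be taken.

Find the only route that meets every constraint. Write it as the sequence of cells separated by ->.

The waypoints must appear in the order J, H, with no cell reused.
Route from F: down 1 to J, right 1 to K, up 2 to C — 4 moves in all.
Check: order respected (J at step 1, H at step 3); 4 moves as required.

F -> J -> K -> H -> C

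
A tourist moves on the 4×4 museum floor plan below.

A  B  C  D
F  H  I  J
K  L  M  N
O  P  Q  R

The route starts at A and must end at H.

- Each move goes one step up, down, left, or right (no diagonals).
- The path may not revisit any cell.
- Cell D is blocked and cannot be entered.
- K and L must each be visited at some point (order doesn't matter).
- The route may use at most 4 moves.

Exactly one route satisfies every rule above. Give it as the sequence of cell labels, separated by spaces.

A F K L H

Any route must reach K and L and still end at H within 4 moves, so the order of the required stops is forced.
Route from A: down 2 to K, right 1 to L, up 1 to H — 4 moves in all.
Check: all required cells visited; 4 ≤ 4 moves.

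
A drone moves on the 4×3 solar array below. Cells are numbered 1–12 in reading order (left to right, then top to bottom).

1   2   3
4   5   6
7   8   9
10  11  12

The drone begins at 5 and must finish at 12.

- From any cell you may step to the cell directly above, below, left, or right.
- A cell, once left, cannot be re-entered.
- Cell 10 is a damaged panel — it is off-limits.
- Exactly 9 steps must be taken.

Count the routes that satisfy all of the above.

4

Need simple routes of exactly 9 moves from 5 to 12 (Manhattan distance 3, so 3 moves are spent on a detour and 3 undoing it).
Enumerating: 5 8 7 4 1 2 3 6 9 12 | 5 4 1 2 3 6 9 8 11 12 | 5 6 3 2 1 4 7 8 11 12 | 5 6 3 2 1 4 7 8 9 12.
That gives 4 routes.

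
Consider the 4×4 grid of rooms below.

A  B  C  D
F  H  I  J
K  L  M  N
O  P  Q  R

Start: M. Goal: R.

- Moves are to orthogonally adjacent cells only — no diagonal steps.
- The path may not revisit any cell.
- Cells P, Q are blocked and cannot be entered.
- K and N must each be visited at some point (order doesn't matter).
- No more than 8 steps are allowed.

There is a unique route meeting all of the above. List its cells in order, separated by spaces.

The budget equals the shortest possible length, so every move has to be on a shortest route through the required cells.
Route from M: 2× left (reaching K), up to F, 3× right (reaching J), 2× down (reaching R) — 8 moves in all.
Check: all required cells visited; 8 ≤ 8 moves.

M L K F H I J N R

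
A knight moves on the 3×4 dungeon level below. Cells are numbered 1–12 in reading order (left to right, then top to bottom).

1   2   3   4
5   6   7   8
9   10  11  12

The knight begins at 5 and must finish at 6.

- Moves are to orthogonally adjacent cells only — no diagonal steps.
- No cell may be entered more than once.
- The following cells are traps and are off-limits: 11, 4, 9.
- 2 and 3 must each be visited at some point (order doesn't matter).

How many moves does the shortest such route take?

Any route passes through 2 and 3 in some order between 5 and 6. Summing Manhattan distances along each leg and taking the cheapest ordering (5 → 3 → 2 → 6) gives a lower bound of 3 + 1 + 1 = 5 moves.
A route of 5 moves achieves this: 5 → 1 → 2 → 3 → 7 → 6.
Since 5 matches the lower bound, it is optimal.

5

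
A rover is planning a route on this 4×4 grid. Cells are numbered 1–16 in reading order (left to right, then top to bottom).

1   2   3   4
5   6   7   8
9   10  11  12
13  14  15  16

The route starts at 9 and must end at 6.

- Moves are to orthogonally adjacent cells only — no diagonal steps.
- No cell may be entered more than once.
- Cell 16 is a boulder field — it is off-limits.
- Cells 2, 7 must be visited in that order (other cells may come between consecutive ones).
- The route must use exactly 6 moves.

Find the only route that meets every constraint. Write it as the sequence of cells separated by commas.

The waypoints must appear in the order 2, 7, with no cell reused.
Route from 9: 2× up (reaching 1), 2× right (reaching 3), down to 7, left to 6 — 6 moves in all.
Check: order respected (2 at step 3, 7 at step 5); 6 moves as required.

9, 5, 1, 2, 3, 7, 6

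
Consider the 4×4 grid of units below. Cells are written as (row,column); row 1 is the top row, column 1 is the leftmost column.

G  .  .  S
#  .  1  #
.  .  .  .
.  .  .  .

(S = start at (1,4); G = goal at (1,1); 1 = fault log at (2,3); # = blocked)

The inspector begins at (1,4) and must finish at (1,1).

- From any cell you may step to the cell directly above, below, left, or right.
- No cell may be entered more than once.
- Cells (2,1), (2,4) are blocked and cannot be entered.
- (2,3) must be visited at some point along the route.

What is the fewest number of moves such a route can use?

5

Any route passes through (2,3) somewhere between (1,4) and (1,1). Summing Manhattan distances along the two legs ((1,4) → (2,3) → (1,1)) gives a lower bound of 2 + 3 = 5 moves.
A route of 5 moves achieves this: (1,4) → (1,3) → (2,3) → (2,2) → (1,2) → (1,1).
Since 5 matches the lower bound, it is optimal.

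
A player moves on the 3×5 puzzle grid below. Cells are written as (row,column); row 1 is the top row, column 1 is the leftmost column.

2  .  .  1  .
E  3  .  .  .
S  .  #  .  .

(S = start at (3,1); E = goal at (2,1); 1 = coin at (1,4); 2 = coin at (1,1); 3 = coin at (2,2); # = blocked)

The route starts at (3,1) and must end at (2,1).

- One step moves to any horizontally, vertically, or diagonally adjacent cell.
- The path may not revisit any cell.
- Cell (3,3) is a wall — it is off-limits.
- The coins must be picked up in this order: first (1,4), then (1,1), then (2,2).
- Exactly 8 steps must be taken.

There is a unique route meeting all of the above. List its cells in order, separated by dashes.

The waypoints must appear in the order (1,4), (1,1), (2,2), with no cell reused.
Route from (3,1): right 1 to (3,2), up-right 2 to (1,4), left 3 to (1,1), down-right 1 to (2,2), left 1 to (2,1) — 8 moves in all.
Check: order respected (1 at step 3, 2 at step 6, 3 at step 7); 8 moves as required.

(3,1) - (3,2) - (2,3) - (1,4) - (1,3) - (1,2) - (1,1) - (2,2) - (2,1)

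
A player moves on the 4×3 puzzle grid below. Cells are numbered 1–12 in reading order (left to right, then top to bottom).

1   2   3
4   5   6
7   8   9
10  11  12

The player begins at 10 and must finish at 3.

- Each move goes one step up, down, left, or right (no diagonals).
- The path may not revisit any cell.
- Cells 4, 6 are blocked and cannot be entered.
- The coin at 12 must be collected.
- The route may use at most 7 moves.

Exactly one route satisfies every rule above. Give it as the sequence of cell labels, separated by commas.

10, 11, 12, 9, 8, 5, 2, 3

The 7-move cap with required stops at 12 leaves no slack for detours.
Route from 10: 2× right (reaching 12), up to 9, left to 8, 2× up (reaching 2), right to 3 — 7 moves in all.
Check: all required cells visited; 7 ≤ 7 moves.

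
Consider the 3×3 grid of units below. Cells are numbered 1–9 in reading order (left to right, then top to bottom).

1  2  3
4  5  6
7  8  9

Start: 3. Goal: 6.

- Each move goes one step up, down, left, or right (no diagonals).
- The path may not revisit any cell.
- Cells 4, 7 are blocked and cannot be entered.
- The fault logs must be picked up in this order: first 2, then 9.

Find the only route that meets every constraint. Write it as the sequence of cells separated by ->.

3 -> 2 -> 5 -> 8 -> 9 -> 6

The waypoints must appear in the order 2, 9, with no cell reused.
Route from 3: left 1 to 2, down 2 to 8, right 1 to 9, up 1 to 6 — 5 moves in all.
Check: order respected (2 at step 1, 9 at step 4).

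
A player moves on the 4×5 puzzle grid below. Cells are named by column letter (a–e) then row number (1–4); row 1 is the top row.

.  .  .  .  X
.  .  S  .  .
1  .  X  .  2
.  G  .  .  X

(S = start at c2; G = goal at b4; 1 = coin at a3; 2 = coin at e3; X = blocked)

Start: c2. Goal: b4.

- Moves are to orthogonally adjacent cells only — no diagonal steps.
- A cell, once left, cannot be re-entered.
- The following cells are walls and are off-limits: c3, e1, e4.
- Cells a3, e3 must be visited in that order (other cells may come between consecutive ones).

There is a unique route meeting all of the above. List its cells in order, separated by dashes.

c2 - b2 - b3 - a3 - a2 - a1 - b1 - c1 - d1 - d2 - e2 - e3 - d3 - d4 - c4 - b4

The waypoints must appear in the order a3, e3, with no cell reused.
Route from c2: left to b2, down to b3, left to a3, 2× up (reaching a1), 3× right (reaching d1), down to d2, right to e2, down to e3, left to d3, down to d4, 2× left (reaching b4) — 15 moves in all.
Check: order respected (1 at step 3, 2 at step 11).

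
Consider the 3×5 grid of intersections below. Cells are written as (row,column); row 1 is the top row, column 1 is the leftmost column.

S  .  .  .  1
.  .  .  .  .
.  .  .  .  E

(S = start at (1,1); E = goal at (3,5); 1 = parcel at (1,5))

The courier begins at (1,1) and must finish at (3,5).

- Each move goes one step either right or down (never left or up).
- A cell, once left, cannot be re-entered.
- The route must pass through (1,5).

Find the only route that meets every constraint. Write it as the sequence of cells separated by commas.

(1,1), (1,2), (1,3), (1,4), (1,5), (2,5), (3,5)

Moves only go right or down, so the column and row indices never decrease.
Route from (1,1): 4× right (reaching (1,5)), 2× down (reaching (3,5)) — 6 moves in all.
Check: all required cells visited.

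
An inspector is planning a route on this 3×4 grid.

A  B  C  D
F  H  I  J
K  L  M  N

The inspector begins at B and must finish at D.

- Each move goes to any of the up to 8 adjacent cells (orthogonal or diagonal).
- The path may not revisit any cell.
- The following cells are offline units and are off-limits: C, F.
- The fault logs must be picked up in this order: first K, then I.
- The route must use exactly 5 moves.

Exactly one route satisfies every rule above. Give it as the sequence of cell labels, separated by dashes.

B - H - K - L - I - D

The waypoints must appear in the order K, I, with no cell reused.
Route from B: down 1 to H, down-left 1 to K, right 1 to L, up-right 2 to D — 5 moves in all.
Check: order respected (K at step 2, I at step 4); 5 moves as required.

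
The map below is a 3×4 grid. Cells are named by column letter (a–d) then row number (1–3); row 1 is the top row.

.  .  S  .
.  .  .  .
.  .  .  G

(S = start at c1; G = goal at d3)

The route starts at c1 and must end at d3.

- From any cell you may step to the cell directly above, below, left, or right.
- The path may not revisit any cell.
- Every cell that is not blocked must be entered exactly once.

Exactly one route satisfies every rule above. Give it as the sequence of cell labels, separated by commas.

c1, d1, d2, c2, b2, b1, a1, a2, a3, b3, c3, d3

Need to visit all 12 open cells exactly once, starting at c1 and ending at d3.
Cell a3 has only two open neighbours (a2 and b3), so the path must pass straight through it: one of those is the cell it's entered from and the other is where it exits.
Route from c1: right to d1, down to d2, 2× left (reaching b2), up to b1, left to a1, 2× down (reaching a3), 3× right (reaching d3) — 11 moves in all.
Check: all 12 open cells covered.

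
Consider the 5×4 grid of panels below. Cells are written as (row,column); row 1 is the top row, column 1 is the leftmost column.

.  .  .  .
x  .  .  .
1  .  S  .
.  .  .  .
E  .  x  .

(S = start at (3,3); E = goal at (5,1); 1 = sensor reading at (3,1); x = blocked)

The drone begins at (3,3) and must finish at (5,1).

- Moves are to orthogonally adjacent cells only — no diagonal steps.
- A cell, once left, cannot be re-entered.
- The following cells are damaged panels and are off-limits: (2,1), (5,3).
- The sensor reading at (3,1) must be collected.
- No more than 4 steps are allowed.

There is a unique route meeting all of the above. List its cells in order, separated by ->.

(3,3) -> (3,2) -> (3,1) -> (4,1) -> (5,1)

The budget equals the shortest possible length, so every move has to be on a shortest route through the required cells.
Route from (3,3): 2× left (reaching (3,1)), 2× down (reaching (5,1)) — 4 moves in all.
Check: all required cells visited; 4 ≤ 4 moves.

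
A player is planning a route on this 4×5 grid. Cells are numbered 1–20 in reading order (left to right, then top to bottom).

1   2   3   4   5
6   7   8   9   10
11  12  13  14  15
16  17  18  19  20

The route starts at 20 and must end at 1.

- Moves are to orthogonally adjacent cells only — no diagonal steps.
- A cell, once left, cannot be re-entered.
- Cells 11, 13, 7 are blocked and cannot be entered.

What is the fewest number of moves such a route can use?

7

The Manhattan distance from 20 to 1 is |4−1| + |5−1| = 7, so at least 7 moves are needed.
A route of 7 moves achieves this: 20 → 15 → 10 → 5 → 4 → 3 → 2 → 1.
Since 7 matches the lower bound, it is optimal.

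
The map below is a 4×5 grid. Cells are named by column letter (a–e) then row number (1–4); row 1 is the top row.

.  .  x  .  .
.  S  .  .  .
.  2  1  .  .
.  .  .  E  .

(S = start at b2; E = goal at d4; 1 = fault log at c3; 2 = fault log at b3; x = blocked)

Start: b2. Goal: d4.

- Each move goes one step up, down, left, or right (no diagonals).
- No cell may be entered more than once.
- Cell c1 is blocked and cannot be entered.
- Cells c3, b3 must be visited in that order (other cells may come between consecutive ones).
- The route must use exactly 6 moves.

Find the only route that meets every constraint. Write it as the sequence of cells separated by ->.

b2 -> c2 -> c3 -> b3 -> b4 -> c4 -> d4

The waypoints must appear in the order c3, b3, with no cell reused.
Route from b2: right to c2, down to c3, left to b3, down to b4, 2× right (reaching d4) — 6 moves in all.
Check: order respected (1 at step 2, 2 at step 3); 6 moves as required.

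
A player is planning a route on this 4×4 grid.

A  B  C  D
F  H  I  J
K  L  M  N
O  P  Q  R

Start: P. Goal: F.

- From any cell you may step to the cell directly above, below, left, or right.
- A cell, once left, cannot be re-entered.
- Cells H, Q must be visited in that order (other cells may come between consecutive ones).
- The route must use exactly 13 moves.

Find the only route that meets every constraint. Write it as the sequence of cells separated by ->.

The waypoints must appear in the order H, Q, with no cell reused.
Route from P: 2× up (reaching H), right to I, 2× down (reaching Q), right to R, 3× up (reaching D), 3× left (reaching A), down to F — 13 moves in all.
Check: order respected (H at step 2, Q at step 5); 13 moves as required.

P -> L -> H -> I -> M -> Q -> R -> N -> J -> D -> C -> B -> A -> F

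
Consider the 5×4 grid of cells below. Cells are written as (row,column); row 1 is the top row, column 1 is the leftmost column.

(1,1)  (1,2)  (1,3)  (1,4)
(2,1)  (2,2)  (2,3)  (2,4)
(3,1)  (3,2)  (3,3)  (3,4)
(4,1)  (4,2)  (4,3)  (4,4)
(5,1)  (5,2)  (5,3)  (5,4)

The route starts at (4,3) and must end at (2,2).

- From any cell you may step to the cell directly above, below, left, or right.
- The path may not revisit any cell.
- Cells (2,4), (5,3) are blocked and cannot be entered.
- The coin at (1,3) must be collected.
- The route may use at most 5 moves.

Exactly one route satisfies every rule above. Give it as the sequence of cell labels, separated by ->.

(4,3) -> (3,3) -> (2,3) -> (1,3) -> (1,2) -> (2,2)

The budget equals the shortest possible length, so every move has to be on a shortest route through the required cells.
Route from (4,3): up 3 to (1,3), left 1 to (1,2), down 1 to (2,2) — 5 moves in all.
Check: all required cells visited; 5 ≤ 5 moves.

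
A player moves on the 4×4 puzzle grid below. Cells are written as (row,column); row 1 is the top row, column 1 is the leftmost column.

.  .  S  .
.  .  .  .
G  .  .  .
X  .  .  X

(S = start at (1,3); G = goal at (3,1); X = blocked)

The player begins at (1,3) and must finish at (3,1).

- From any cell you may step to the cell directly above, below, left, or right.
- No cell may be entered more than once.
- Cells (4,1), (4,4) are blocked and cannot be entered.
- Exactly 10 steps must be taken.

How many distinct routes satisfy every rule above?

11

Need simple routes of exactly 10 moves from (1,3) to (3,1) (Manhattan distance 4, so 3 moves are spent on a detour and 3 undoing it).
Branch systematically from the start, pruning whenever the remaining move budget drops below the Manhattan distance to (3,1) or differs from it in parity. Grouping the completions by first move — via (2,3): 3; via (1,2): 3; via (1,4): 5 — and summing: 3 + 3 + 5 = 11.
That gives 11 routes.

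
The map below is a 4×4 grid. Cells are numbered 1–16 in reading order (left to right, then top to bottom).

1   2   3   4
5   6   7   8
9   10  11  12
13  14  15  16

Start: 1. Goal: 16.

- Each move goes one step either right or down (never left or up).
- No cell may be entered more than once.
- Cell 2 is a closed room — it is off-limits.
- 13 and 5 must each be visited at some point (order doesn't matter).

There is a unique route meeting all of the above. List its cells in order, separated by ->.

1 -> 5 -> 9 -> 13 -> 14 -> 15 -> 16

Moves only go right or down, so the column and row indices never decrease.
Route from 1: 3× down (reaching 13), 3× right (reaching 16) — 6 moves in all.
Check: all required cells visited.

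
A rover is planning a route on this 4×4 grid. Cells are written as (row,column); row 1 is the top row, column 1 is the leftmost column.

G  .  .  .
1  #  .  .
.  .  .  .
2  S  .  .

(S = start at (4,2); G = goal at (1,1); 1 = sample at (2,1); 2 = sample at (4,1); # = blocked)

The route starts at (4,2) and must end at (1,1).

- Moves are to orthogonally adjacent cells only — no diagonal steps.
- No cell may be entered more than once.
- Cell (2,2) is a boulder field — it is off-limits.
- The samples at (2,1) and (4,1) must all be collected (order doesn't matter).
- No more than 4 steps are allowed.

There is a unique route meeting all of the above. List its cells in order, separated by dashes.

The 4-move cap with required stops at (2,1), (4,1) leaves no slack for detours.
Route from (4,2): left to (4,1), 3× up (reaching (1,1)) — 4 moves in all.
Check: all required cells visited; 4 ≤ 4 moves.

(4,2) - (4,1) - (3,1) - (2,1) - (1,1)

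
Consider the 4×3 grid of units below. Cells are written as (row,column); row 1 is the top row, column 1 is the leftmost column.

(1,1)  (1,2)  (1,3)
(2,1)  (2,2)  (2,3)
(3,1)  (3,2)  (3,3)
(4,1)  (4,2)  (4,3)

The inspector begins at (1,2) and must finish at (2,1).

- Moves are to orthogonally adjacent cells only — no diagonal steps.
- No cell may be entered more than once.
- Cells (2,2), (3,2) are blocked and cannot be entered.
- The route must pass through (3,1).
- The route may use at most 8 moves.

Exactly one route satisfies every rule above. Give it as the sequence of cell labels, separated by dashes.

Any route must reach (3,1) and still end at (2,1) within 8 moves, so the order of the required stops is forced.
Route from (1,2): right 1 to (1,3), down 3 to (4,3), left 2 to (4,1), up 2 to (2,1) — 8 moves in all.
Check: all required cells visited; 8 ≤ 8 moves.

(1,2) - (1,3) - (2,3) - (3,3) - (4,3) - (4,2) - (4,1) - (3,1) - (2,1)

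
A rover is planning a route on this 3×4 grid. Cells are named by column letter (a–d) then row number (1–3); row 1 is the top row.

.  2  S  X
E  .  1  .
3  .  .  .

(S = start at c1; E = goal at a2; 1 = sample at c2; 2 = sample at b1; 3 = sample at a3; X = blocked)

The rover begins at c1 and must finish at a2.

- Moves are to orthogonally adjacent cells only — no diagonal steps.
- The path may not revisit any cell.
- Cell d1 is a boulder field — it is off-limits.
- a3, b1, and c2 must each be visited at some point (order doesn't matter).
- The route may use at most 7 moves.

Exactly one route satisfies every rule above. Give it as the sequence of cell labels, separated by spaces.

c1 b1 b2 c2 c3 b3 a3 a2

The budget equals the shortest possible length, so every move has to be on a shortest route through the required cells.
Route from c1: left 1 to b1, down 1 to b2, right 1 to c2, down 1 to c3, left 2 to a3, up 1 to a2 — 7 moves in all.
Check: all required cells visited; 7 ≤ 7 moves.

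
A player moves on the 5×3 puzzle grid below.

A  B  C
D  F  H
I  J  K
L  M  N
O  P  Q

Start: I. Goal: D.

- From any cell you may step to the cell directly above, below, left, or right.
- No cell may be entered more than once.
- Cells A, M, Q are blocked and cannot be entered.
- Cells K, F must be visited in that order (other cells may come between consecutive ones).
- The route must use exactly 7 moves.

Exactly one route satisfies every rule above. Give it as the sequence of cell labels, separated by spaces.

I J K H C B F D

The waypoints must appear in the order K, F, with no cell reused.
Route from I: 2× right (reaching K), 2× up (reaching C), left to B, down to F, left to D — 7 moves in all.
Check: order respected (K at step 2, F at step 6); 7 moves as required.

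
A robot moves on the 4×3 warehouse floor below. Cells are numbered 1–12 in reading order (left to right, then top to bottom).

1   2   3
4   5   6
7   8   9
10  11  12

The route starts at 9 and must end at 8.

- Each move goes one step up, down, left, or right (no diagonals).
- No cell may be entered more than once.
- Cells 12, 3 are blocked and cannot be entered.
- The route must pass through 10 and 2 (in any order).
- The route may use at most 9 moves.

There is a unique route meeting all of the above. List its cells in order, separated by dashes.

Any route must reach 10 and 2 and still end at 8 within 9 moves, so the order of the required stops is forced.
Route from 9: up to 6, left to 5, up to 2, left to 1, 3× down (reaching 10), right to 11, up to 8 — 9 moves in all.
Check: all required cells visited; 9 ≤ 9 moves.

9 - 6 - 5 - 2 - 1 - 4 - 7 - 10 - 11 - 8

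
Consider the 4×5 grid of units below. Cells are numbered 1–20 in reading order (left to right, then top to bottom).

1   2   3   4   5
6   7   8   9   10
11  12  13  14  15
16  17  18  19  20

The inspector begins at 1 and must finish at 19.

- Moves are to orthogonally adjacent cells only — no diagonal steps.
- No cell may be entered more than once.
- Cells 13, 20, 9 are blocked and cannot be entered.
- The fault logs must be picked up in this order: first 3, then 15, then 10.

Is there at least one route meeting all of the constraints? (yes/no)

no

Ignoring the required order, 8 revisit-free routes from 1 to 19 pass through all of 3, 15, and 10; the waypoint orders that occur are 3 → 10 → 15 (8) — never 3 → 15 → 10.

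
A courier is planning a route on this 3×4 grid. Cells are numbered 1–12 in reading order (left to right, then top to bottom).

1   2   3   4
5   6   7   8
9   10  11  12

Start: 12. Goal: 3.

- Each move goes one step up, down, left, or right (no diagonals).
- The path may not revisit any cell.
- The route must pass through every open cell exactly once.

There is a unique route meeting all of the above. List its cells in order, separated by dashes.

12 - 11 - 10 - 9 - 5 - 1 - 2 - 6 - 7 - 8 - 4 - 3

Need to visit all 12 open cells exactly once, starting at 12 and ending at 3.
Cell 9 has only two open neighbours (5 and 10), so the path must pass straight through it: one of those is the cell it's entered from and the other is where it exits.
Route from 12: left 3 to 9, up 2 to 1, right 1 to 2, down 1 to 6, right 2 to 8, up 1 to 4, left 1 to 3 — 11 moves in all.
Check: all 12 open cells covered.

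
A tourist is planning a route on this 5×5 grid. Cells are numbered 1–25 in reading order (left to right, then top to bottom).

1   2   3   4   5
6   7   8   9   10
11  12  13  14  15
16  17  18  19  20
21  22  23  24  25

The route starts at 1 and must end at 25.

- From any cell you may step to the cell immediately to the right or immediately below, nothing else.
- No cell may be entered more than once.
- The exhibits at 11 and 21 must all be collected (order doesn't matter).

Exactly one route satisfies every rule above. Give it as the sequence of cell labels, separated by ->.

Moves only go right or down, so the column and row indices never decrease.
Route from 1: 4× down (reaching 21), 4× right (reaching 25) — 8 moves in all.
Check: all required cells visited.

1 -> 6 -> 11 -> 16 -> 21 -> 22 -> 23 -> 24 -> 25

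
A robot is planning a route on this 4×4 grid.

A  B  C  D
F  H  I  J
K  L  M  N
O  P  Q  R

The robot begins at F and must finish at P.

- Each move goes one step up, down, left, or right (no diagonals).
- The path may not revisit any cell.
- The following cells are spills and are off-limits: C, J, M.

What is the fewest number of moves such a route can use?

The Manhattan distance from F to P is |2−4| + |1−2| = 3, so at least 3 moves are needed.
A route of 3 moves achieves this: F → K → O → P.
Since 3 matches the lower bound, it is optimal.

3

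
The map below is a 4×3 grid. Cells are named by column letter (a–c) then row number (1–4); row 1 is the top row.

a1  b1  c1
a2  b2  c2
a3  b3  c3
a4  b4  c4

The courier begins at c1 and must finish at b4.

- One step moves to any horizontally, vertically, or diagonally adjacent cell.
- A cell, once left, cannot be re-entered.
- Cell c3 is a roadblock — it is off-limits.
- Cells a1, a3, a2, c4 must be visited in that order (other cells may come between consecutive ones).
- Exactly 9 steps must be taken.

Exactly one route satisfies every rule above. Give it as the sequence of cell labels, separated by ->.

The waypoints must appear in the order a1, a3, a2, c4, with no cell reused.
Route from c1: down to c2, up-left to b1, left to a1, down-right to b2, down-left to a3, up to a2, 2× down-right (reaching c4), left to b4 — 9 moves in all.
Check: order respected (a1 at step 3, a3 at step 5, a2 at step 6, c4 at step 8); 9 moves as required.

c1 -> c2 -> b1 -> a1 -> b2 -> a3 -> a2 -> b3 -> c4 -> b4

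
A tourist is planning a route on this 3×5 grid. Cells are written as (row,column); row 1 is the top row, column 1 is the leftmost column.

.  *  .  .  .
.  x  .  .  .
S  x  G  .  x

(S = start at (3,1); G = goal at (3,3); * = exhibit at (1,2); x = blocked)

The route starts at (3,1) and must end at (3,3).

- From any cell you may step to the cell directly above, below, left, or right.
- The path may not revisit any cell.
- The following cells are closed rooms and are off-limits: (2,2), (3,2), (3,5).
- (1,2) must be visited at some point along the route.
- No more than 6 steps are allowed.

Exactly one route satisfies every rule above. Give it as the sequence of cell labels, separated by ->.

Any route must reach (1,2) and still end at (3,3) within 6 moves, so the order of the required stops is forced.
Route from (3,1): up 2 to (1,1), right 2 to (1,3), down 2 to (3,3) — 6 moves in all.
Check: all required cells visited; 6 ≤ 6 moves.

(3,1) -> (2,1) -> (1,1) -> (1,2) -> (1,3) -> (2,3) -> (3,3)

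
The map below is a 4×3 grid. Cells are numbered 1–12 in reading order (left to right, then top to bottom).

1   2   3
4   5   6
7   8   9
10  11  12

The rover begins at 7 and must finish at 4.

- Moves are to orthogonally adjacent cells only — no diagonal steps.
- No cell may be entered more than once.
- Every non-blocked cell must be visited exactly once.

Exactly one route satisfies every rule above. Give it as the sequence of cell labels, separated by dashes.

7 - 10 - 11 - 12 - 9 - 8 - 5 - 6 - 3 - 2 - 1 - 4

Need to visit all 12 open cells exactly once, starting at 7 and ending at 4.
Cell 1 has only two open neighbours (4 and 2), so the path must pass straight through it: one of those is the cell it's entered from and the other is where it exits.
Route from 7: down to 10, 2× right (reaching 12), up to 9, left to 8, up to 5, right to 6, up to 3, 2× left (reaching 1), down to 4 — 11 moves in all.
Check: all 12 open cells covered.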